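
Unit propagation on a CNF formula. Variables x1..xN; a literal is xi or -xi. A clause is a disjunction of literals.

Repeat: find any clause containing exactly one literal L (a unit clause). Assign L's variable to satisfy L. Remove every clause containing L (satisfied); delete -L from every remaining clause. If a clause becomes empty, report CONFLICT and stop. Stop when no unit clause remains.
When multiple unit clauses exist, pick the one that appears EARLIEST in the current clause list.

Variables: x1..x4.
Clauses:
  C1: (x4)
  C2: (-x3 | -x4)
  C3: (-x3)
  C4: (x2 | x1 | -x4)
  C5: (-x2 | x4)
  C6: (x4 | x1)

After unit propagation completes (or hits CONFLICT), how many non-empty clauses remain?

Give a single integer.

unit clause [4] forces x4=T; simplify:
  drop -4 from [-3, -4] -> [-3]
  drop -4 from [2, 1, -4] -> [2, 1]
  satisfied 3 clause(s); 3 remain; assigned so far: [4]
unit clause [-3] forces x3=F; simplify:
  satisfied 2 clause(s); 1 remain; assigned so far: [3, 4]

Answer: 1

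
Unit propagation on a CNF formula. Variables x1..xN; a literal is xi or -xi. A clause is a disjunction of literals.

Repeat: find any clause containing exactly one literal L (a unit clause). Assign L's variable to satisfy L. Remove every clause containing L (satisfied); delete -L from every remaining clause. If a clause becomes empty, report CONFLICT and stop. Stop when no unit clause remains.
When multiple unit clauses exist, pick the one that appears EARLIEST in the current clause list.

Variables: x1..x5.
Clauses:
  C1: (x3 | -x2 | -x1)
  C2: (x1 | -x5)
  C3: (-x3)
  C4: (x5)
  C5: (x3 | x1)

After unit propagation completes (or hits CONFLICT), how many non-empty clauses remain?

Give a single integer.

unit clause [-3] forces x3=F; simplify:
  drop 3 from [3, -2, -1] -> [-2, -1]
  drop 3 from [3, 1] -> [1]
  satisfied 1 clause(s); 4 remain; assigned so far: [3]
unit clause [5] forces x5=T; simplify:
  drop -5 from [1, -5] -> [1]
  satisfied 1 clause(s); 3 remain; assigned so far: [3, 5]
unit clause [1] forces x1=T; simplify:
  drop -1 from [-2, -1] -> [-2]
  satisfied 2 clause(s); 1 remain; assigned so far: [1, 3, 5]
unit clause [-2] forces x2=F; simplify:
  satisfied 1 clause(s); 0 remain; assigned so far: [1, 2, 3, 5]

Answer: 0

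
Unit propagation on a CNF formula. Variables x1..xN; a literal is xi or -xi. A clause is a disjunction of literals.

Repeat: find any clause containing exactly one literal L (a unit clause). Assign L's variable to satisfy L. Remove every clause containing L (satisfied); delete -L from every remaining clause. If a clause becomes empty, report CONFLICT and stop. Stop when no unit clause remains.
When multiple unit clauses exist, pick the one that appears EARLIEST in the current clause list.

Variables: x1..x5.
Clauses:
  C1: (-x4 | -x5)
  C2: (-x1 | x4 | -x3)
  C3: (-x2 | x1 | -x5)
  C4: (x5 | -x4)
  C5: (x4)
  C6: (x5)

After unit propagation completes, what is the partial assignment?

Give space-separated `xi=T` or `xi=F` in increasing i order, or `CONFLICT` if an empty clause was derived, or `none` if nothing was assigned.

unit clause [4] forces x4=T; simplify:
  drop -4 from [-4, -5] -> [-5]
  drop -4 from [5, -4] -> [5]
  satisfied 2 clause(s); 4 remain; assigned so far: [4]
unit clause [-5] forces x5=F; simplify:
  drop 5 from [5] -> [] (empty!)
  drop 5 from [5] -> [] (empty!)
  satisfied 2 clause(s); 2 remain; assigned so far: [4, 5]
CONFLICT (empty clause)

Answer: CONFLICT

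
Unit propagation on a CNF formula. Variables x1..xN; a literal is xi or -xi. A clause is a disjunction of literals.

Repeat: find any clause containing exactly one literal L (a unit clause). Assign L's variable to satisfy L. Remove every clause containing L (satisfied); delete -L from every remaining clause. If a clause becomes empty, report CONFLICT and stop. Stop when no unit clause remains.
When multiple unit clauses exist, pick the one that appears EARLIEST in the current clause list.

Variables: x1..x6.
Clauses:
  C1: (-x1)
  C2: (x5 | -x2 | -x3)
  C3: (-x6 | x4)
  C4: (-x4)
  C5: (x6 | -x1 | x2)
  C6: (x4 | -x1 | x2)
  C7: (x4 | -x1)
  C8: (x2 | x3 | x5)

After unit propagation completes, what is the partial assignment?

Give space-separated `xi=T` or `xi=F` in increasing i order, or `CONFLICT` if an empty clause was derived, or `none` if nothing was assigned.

unit clause [-1] forces x1=F; simplify:
  satisfied 4 clause(s); 4 remain; assigned so far: [1]
unit clause [-4] forces x4=F; simplify:
  drop 4 from [-6, 4] -> [-6]
  satisfied 1 clause(s); 3 remain; assigned so far: [1, 4]
unit clause [-6] forces x6=F; simplify:
  satisfied 1 clause(s); 2 remain; assigned so far: [1, 4, 6]

Answer: x1=F x4=F x6=F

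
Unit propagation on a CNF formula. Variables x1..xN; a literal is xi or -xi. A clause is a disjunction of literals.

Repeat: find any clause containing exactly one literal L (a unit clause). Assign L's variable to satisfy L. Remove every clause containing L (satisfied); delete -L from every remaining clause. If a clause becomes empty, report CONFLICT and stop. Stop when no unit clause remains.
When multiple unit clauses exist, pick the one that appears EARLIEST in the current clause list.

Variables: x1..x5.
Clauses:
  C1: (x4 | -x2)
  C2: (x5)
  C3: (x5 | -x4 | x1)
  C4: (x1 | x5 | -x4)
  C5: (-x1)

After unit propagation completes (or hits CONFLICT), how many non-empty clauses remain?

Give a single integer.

unit clause [5] forces x5=T; simplify:
  satisfied 3 clause(s); 2 remain; assigned so far: [5]
unit clause [-1] forces x1=F; simplify:
  satisfied 1 clause(s); 1 remain; assigned so far: [1, 5]

Answer: 1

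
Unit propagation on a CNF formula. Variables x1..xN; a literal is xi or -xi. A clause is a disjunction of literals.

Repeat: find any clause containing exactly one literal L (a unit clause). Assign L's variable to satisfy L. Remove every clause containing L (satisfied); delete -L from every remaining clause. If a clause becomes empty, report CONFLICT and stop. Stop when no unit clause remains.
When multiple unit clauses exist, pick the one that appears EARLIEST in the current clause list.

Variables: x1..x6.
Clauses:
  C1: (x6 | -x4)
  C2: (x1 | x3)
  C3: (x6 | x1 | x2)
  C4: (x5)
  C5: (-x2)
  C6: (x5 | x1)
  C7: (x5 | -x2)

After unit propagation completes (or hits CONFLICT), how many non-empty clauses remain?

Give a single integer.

unit clause [5] forces x5=T; simplify:
  satisfied 3 clause(s); 4 remain; assigned so far: [5]
unit clause [-2] forces x2=F; simplify:
  drop 2 from [6, 1, 2] -> [6, 1]
  satisfied 1 clause(s); 3 remain; assigned so far: [2, 5]

Answer: 3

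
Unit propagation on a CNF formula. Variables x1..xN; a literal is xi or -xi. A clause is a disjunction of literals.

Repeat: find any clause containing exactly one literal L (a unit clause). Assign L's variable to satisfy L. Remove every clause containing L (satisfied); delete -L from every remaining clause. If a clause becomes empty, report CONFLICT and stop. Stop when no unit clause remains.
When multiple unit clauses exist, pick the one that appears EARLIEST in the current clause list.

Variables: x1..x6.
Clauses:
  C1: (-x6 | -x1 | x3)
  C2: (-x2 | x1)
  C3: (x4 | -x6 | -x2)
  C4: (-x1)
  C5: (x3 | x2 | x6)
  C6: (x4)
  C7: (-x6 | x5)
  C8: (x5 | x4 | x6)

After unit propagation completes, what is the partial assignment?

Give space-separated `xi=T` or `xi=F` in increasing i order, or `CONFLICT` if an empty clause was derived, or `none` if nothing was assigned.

Answer: x1=F x2=F x4=T

Derivation:
unit clause [-1] forces x1=F; simplify:
  drop 1 from [-2, 1] -> [-2]
  satisfied 2 clause(s); 6 remain; assigned so far: [1]
unit clause [-2] forces x2=F; simplify:
  drop 2 from [3, 2, 6] -> [3, 6]
  satisfied 2 clause(s); 4 remain; assigned so far: [1, 2]
unit clause [4] forces x4=T; simplify:
  satisfied 2 clause(s); 2 remain; assigned so far: [1, 2, 4]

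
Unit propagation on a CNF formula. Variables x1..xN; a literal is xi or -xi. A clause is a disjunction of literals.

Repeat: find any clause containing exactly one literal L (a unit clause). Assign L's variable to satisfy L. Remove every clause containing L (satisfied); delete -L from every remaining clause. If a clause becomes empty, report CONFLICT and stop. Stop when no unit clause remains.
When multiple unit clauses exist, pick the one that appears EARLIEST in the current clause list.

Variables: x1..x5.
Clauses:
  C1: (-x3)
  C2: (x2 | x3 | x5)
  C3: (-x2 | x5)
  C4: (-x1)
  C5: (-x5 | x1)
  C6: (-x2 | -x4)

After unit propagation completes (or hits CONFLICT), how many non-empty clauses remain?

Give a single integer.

unit clause [-3] forces x3=F; simplify:
  drop 3 from [2, 3, 5] -> [2, 5]
  satisfied 1 clause(s); 5 remain; assigned so far: [3]
unit clause [-1] forces x1=F; simplify:
  drop 1 from [-5, 1] -> [-5]
  satisfied 1 clause(s); 4 remain; assigned so far: [1, 3]
unit clause [-5] forces x5=F; simplify:
  drop 5 from [2, 5] -> [2]
  drop 5 from [-2, 5] -> [-2]
  satisfied 1 clause(s); 3 remain; assigned so far: [1, 3, 5]
unit clause [2] forces x2=T; simplify:
  drop -2 from [-2] -> [] (empty!)
  drop -2 from [-2, -4] -> [-4]
  satisfied 1 clause(s); 2 remain; assigned so far: [1, 2, 3, 5]
CONFLICT (empty clause)

Answer: 1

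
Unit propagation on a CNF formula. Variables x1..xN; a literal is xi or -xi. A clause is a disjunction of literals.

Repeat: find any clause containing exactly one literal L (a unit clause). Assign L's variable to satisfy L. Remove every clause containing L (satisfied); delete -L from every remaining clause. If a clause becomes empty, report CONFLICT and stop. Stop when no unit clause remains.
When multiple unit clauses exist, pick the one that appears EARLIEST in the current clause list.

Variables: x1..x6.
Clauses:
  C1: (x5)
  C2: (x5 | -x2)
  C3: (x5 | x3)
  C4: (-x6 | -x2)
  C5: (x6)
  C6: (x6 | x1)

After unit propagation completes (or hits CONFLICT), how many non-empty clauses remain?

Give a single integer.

unit clause [5] forces x5=T; simplify:
  satisfied 3 clause(s); 3 remain; assigned so far: [5]
unit clause [6] forces x6=T; simplify:
  drop -6 from [-6, -2] -> [-2]
  satisfied 2 clause(s); 1 remain; assigned so far: [5, 6]
unit clause [-2] forces x2=F; simplify:
  satisfied 1 clause(s); 0 remain; assigned so far: [2, 5, 6]

Answer: 0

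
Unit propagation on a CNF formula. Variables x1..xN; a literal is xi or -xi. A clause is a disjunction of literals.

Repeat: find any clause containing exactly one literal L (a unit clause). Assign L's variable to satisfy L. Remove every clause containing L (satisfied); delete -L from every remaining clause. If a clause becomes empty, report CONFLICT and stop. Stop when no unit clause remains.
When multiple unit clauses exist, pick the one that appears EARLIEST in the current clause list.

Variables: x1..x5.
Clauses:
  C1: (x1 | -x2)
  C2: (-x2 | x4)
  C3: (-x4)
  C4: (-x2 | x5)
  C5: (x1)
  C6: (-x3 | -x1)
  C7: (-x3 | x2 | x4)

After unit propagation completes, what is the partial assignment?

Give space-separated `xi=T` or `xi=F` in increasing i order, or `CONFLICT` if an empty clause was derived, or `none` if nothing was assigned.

unit clause [-4] forces x4=F; simplify:
  drop 4 from [-2, 4] -> [-2]
  drop 4 from [-3, 2, 4] -> [-3, 2]
  satisfied 1 clause(s); 6 remain; assigned so far: [4]
unit clause [-2] forces x2=F; simplify:
  drop 2 from [-3, 2] -> [-3]
  satisfied 3 clause(s); 3 remain; assigned so far: [2, 4]
unit clause [1] forces x1=T; simplify:
  drop -1 from [-3, -1] -> [-3]
  satisfied 1 clause(s); 2 remain; assigned so far: [1, 2, 4]
unit clause [-3] forces x3=F; simplify:
  satisfied 2 clause(s); 0 remain; assigned so far: [1, 2, 3, 4]

Answer: x1=T x2=F x3=F x4=F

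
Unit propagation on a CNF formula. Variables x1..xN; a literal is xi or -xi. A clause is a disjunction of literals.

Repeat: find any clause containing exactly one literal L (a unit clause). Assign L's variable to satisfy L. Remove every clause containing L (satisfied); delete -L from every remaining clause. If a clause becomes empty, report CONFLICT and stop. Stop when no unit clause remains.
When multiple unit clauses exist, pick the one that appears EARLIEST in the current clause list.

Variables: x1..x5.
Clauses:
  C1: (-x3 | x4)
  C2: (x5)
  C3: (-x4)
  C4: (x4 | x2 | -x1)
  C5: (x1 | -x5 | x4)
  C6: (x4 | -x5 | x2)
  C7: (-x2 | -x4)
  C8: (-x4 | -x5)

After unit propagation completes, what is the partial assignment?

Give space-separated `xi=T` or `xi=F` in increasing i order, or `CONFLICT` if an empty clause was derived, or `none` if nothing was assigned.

Answer: x1=T x2=T x3=F x4=F x5=T

Derivation:
unit clause [5] forces x5=T; simplify:
  drop -5 from [1, -5, 4] -> [1, 4]
  drop -5 from [4, -5, 2] -> [4, 2]
  drop -5 from [-4, -5] -> [-4]
  satisfied 1 clause(s); 7 remain; assigned so far: [5]
unit clause [-4] forces x4=F; simplify:
  drop 4 from [-3, 4] -> [-3]
  drop 4 from [4, 2, -1] -> [2, -1]
  drop 4 from [1, 4] -> [1]
  drop 4 from [4, 2] -> [2]
  satisfied 3 clause(s); 4 remain; assigned so far: [4, 5]
unit clause [-3] forces x3=F; simplify:
  satisfied 1 clause(s); 3 remain; assigned so far: [3, 4, 5]
unit clause [1] forces x1=T; simplify:
  drop -1 from [2, -1] -> [2]
  satisfied 1 clause(s); 2 remain; assigned so far: [1, 3, 4, 5]
unit clause [2] forces x2=T; simplify:
  satisfied 2 clause(s); 0 remain; assigned so far: [1, 2, 3, 4, 5]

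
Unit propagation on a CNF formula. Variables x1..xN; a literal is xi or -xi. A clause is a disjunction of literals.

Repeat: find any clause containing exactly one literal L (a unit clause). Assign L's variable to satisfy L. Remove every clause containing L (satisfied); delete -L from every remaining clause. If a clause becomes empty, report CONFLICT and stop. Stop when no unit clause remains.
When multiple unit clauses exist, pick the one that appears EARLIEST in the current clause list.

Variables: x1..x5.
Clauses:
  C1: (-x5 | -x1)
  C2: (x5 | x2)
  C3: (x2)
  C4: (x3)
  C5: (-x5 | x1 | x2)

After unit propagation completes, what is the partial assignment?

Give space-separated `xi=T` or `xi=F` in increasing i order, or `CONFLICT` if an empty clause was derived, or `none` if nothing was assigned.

unit clause [2] forces x2=T; simplify:
  satisfied 3 clause(s); 2 remain; assigned so far: [2]
unit clause [3] forces x3=T; simplify:
  satisfied 1 clause(s); 1 remain; assigned so far: [2, 3]

Answer: x2=T x3=T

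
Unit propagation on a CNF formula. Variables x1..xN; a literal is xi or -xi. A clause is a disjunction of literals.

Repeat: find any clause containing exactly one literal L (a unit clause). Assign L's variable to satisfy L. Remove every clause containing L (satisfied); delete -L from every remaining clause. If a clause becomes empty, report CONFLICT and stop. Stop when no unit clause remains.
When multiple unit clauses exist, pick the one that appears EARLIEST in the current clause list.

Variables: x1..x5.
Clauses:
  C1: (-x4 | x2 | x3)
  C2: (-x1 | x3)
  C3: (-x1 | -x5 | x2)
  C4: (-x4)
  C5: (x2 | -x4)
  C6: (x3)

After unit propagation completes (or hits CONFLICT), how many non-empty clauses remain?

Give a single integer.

unit clause [-4] forces x4=F; simplify:
  satisfied 3 clause(s); 3 remain; assigned so far: [4]
unit clause [3] forces x3=T; simplify:
  satisfied 2 clause(s); 1 remain; assigned so far: [3, 4]

Answer: 1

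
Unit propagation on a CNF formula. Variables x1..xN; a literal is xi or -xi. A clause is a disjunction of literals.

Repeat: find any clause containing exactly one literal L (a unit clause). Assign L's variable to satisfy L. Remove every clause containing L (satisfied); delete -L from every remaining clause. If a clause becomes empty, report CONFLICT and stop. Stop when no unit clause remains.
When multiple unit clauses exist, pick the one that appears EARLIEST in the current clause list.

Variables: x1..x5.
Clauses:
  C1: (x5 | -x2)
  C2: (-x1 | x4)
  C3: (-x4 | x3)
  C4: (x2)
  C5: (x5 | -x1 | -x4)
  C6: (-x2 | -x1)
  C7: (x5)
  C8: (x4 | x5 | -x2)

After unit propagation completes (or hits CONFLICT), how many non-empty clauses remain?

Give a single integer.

Answer: 1

Derivation:
unit clause [2] forces x2=T; simplify:
  drop -2 from [5, -2] -> [5]
  drop -2 from [-2, -1] -> [-1]
  drop -2 from [4, 5, -2] -> [4, 5]
  satisfied 1 clause(s); 7 remain; assigned so far: [2]
unit clause [5] forces x5=T; simplify:
  satisfied 4 clause(s); 3 remain; assigned so far: [2, 5]
unit clause [-1] forces x1=F; simplify:
  satisfied 2 clause(s); 1 remain; assigned so far: [1, 2, 5]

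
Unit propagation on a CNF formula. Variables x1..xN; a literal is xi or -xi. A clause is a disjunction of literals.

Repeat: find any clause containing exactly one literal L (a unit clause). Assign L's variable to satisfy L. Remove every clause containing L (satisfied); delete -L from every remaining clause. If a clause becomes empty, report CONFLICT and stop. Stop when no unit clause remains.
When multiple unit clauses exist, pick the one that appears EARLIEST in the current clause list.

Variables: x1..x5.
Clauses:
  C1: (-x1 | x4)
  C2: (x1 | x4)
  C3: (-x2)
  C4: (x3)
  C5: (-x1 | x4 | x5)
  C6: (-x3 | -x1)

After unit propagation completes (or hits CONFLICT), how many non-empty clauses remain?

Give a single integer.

unit clause [-2] forces x2=F; simplify:
  satisfied 1 clause(s); 5 remain; assigned so far: [2]
unit clause [3] forces x3=T; simplify:
  drop -3 from [-3, -1] -> [-1]
  satisfied 1 clause(s); 4 remain; assigned so far: [2, 3]
unit clause [-1] forces x1=F; simplify:
  drop 1 from [1, 4] -> [4]
  satisfied 3 clause(s); 1 remain; assigned so far: [1, 2, 3]
unit clause [4] forces x4=T; simplify:
  satisfied 1 clause(s); 0 remain; assigned so far: [1, 2, 3, 4]

Answer: 0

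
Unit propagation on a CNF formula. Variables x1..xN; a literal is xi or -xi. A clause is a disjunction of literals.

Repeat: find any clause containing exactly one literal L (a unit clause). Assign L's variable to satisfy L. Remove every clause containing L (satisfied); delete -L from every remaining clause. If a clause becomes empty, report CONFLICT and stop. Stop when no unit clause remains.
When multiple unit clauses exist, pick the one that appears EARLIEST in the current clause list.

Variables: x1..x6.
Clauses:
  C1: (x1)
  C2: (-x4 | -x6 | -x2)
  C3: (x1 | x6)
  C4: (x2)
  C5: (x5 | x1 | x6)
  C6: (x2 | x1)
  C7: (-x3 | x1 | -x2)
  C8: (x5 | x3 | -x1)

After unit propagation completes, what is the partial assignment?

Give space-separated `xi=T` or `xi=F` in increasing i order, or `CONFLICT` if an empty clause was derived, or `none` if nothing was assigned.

Answer: x1=T x2=T

Derivation:
unit clause [1] forces x1=T; simplify:
  drop -1 from [5, 3, -1] -> [5, 3]
  satisfied 5 clause(s); 3 remain; assigned so far: [1]
unit clause [2] forces x2=T; simplify:
  drop -2 from [-4, -6, -2] -> [-4, -6]
  satisfied 1 clause(s); 2 remain; assigned so far: [1, 2]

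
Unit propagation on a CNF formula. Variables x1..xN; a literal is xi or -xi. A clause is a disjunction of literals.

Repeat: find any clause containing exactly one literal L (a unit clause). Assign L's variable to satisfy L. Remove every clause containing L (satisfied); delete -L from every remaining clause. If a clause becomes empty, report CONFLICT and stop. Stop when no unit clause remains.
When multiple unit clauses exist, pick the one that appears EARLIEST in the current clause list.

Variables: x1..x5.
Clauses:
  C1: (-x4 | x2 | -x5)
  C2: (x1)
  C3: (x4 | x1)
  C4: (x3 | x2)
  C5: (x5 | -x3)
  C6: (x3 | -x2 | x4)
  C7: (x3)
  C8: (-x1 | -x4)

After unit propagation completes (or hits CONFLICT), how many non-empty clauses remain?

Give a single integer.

Answer: 0

Derivation:
unit clause [1] forces x1=T; simplify:
  drop -1 from [-1, -4] -> [-4]
  satisfied 2 clause(s); 6 remain; assigned so far: [1]
unit clause [3] forces x3=T; simplify:
  drop -3 from [5, -3] -> [5]
  satisfied 3 clause(s); 3 remain; assigned so far: [1, 3]
unit clause [5] forces x5=T; simplify:
  drop -5 from [-4, 2, -5] -> [-4, 2]
  satisfied 1 clause(s); 2 remain; assigned so far: [1, 3, 5]
unit clause [-4] forces x4=F; simplify:
  satisfied 2 clause(s); 0 remain; assigned so far: [1, 3, 4, 5]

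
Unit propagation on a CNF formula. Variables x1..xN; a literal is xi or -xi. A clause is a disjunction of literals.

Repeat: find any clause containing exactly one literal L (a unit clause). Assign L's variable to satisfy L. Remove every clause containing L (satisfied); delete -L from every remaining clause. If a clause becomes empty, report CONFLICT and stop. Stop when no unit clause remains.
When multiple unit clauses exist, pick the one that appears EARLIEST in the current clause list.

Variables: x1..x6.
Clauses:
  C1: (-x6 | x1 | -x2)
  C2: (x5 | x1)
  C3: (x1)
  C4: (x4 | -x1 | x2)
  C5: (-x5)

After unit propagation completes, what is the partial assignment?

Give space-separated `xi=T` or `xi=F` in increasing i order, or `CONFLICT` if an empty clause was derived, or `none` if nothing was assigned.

Answer: x1=T x5=F

Derivation:
unit clause [1] forces x1=T; simplify:
  drop -1 from [4, -1, 2] -> [4, 2]
  satisfied 3 clause(s); 2 remain; assigned so far: [1]
unit clause [-5] forces x5=F; simplify:
  satisfied 1 clause(s); 1 remain; assigned so far: [1, 5]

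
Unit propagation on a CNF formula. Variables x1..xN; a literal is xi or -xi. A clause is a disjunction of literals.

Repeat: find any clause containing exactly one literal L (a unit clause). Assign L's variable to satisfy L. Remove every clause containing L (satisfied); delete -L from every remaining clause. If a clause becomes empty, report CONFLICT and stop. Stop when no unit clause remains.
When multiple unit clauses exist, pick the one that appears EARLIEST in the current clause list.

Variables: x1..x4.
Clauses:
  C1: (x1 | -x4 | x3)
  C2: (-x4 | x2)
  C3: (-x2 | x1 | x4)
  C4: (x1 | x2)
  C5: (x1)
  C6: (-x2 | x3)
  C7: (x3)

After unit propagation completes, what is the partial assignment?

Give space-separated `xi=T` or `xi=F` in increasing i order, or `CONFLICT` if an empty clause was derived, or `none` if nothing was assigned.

unit clause [1] forces x1=T; simplify:
  satisfied 4 clause(s); 3 remain; assigned so far: [1]
unit clause [3] forces x3=T; simplify:
  satisfied 2 clause(s); 1 remain; assigned so far: [1, 3]

Answer: x1=T x3=T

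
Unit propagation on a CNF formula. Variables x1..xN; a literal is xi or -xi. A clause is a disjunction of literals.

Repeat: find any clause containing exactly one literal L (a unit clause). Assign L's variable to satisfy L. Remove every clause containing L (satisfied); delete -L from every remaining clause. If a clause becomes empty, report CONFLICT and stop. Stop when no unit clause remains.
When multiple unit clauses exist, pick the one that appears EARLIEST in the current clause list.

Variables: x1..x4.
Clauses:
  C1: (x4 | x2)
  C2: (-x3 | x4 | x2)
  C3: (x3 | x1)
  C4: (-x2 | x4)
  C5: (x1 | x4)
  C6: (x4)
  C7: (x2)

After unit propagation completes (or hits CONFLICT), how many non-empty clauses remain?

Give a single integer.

unit clause [4] forces x4=T; simplify:
  satisfied 5 clause(s); 2 remain; assigned so far: [4]
unit clause [2] forces x2=T; simplify:
  satisfied 1 clause(s); 1 remain; assigned so far: [2, 4]

Answer: 1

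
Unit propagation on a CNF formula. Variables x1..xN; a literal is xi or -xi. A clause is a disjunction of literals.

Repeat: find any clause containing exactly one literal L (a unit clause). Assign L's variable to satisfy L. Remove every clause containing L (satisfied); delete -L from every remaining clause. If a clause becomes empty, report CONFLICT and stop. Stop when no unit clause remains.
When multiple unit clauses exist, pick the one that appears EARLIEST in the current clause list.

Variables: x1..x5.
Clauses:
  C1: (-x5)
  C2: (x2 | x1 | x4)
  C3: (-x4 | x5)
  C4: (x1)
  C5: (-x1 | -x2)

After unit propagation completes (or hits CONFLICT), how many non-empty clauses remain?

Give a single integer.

Answer: 0

Derivation:
unit clause [-5] forces x5=F; simplify:
  drop 5 from [-4, 5] -> [-4]
  satisfied 1 clause(s); 4 remain; assigned so far: [5]
unit clause [-4] forces x4=F; simplify:
  drop 4 from [2, 1, 4] -> [2, 1]
  satisfied 1 clause(s); 3 remain; assigned so far: [4, 5]
unit clause [1] forces x1=T; simplify:
  drop -1 from [-1, -2] -> [-2]
  satisfied 2 clause(s); 1 remain; assigned so far: [1, 4, 5]
unit clause [-2] forces x2=F; simplify:
  satisfied 1 clause(s); 0 remain; assigned so far: [1, 2, 4, 5]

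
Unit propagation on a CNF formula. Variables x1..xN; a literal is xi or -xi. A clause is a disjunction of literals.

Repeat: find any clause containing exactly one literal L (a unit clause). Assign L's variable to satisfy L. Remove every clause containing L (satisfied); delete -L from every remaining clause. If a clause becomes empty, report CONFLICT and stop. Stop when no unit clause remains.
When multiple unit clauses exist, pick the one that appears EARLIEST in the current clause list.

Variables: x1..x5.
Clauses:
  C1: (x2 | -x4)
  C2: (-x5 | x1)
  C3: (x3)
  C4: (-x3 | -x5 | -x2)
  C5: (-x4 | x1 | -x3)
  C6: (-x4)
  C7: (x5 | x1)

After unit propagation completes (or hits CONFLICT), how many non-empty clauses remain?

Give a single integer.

unit clause [3] forces x3=T; simplify:
  drop -3 from [-3, -5, -2] -> [-5, -2]
  drop -3 from [-4, 1, -3] -> [-4, 1]
  satisfied 1 clause(s); 6 remain; assigned so far: [3]
unit clause [-4] forces x4=F; simplify:
  satisfied 3 clause(s); 3 remain; assigned so far: [3, 4]

Answer: 3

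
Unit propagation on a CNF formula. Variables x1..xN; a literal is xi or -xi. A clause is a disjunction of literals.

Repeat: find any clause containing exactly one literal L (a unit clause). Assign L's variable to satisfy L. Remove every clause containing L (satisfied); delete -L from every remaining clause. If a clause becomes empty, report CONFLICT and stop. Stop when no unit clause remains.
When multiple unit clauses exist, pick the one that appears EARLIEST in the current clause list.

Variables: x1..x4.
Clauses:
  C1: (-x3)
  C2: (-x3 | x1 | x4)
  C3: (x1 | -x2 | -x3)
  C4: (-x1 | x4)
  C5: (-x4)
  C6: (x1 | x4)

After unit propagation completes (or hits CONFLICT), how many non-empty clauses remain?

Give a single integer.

Answer: 0

Derivation:
unit clause [-3] forces x3=F; simplify:
  satisfied 3 clause(s); 3 remain; assigned so far: [3]
unit clause [-4] forces x4=F; simplify:
  drop 4 from [-1, 4] -> [-1]
  drop 4 from [1, 4] -> [1]
  satisfied 1 clause(s); 2 remain; assigned so far: [3, 4]
unit clause [-1] forces x1=F; simplify:
  drop 1 from [1] -> [] (empty!)
  satisfied 1 clause(s); 1 remain; assigned so far: [1, 3, 4]
CONFLICT (empty clause)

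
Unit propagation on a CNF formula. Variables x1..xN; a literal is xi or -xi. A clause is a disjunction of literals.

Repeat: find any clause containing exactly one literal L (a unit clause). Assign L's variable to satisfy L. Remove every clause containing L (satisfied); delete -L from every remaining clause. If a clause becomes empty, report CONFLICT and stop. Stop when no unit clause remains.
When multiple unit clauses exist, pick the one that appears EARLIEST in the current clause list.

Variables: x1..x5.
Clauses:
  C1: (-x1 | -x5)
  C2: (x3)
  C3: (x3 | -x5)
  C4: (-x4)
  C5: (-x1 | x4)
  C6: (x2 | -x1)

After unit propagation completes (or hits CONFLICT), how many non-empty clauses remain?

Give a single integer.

unit clause [3] forces x3=T; simplify:
  satisfied 2 clause(s); 4 remain; assigned so far: [3]
unit clause [-4] forces x4=F; simplify:
  drop 4 from [-1, 4] -> [-1]
  satisfied 1 clause(s); 3 remain; assigned so far: [3, 4]
unit clause [-1] forces x1=F; simplify:
  satisfied 3 clause(s); 0 remain; assigned so far: [1, 3, 4]

Answer: 0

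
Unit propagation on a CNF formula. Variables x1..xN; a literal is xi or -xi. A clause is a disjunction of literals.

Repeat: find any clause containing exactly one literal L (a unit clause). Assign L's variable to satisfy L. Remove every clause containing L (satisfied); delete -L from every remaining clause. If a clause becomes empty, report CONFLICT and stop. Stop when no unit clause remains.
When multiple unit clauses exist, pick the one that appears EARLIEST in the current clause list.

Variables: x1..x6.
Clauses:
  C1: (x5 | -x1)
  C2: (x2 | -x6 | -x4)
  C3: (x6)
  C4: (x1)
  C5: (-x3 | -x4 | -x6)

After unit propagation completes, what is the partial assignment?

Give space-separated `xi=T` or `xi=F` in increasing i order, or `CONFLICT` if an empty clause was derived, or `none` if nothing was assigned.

unit clause [6] forces x6=T; simplify:
  drop -6 from [2, -6, -4] -> [2, -4]
  drop -6 from [-3, -4, -6] -> [-3, -4]
  satisfied 1 clause(s); 4 remain; assigned so far: [6]
unit clause [1] forces x1=T; simplify:
  drop -1 from [5, -1] -> [5]
  satisfied 1 clause(s); 3 remain; assigned so far: [1, 6]
unit clause [5] forces x5=T; simplify:
  satisfied 1 clause(s); 2 remain; assigned so far: [1, 5, 6]

Answer: x1=T x5=T x6=T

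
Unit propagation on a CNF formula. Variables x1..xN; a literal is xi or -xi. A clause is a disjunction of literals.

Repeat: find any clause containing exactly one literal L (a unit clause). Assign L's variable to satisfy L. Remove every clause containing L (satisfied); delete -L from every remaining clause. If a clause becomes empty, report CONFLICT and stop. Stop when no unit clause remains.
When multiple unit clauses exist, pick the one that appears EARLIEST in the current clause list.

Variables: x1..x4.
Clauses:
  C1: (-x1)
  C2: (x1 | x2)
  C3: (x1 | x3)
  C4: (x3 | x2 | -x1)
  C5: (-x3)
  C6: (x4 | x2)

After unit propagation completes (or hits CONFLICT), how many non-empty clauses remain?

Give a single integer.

Answer: 0

Derivation:
unit clause [-1] forces x1=F; simplify:
  drop 1 from [1, 2] -> [2]
  drop 1 from [1, 3] -> [3]
  satisfied 2 clause(s); 4 remain; assigned so far: [1]
unit clause [2] forces x2=T; simplify:
  satisfied 2 clause(s); 2 remain; assigned so far: [1, 2]
unit clause [3] forces x3=T; simplify:
  drop -3 from [-3] -> [] (empty!)
  satisfied 1 clause(s); 1 remain; assigned so far: [1, 2, 3]
CONFLICT (empty clause)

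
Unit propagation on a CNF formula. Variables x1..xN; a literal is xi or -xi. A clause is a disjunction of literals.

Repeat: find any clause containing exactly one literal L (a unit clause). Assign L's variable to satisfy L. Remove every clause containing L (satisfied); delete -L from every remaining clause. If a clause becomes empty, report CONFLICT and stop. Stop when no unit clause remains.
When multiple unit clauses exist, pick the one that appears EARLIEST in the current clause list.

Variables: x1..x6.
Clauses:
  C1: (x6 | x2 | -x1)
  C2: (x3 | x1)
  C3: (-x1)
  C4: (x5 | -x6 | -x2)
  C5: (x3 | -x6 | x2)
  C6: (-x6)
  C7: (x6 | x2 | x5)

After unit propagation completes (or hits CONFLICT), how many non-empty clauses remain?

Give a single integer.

unit clause [-1] forces x1=F; simplify:
  drop 1 from [3, 1] -> [3]
  satisfied 2 clause(s); 5 remain; assigned so far: [1]
unit clause [3] forces x3=T; simplify:
  satisfied 2 clause(s); 3 remain; assigned so far: [1, 3]
unit clause [-6] forces x6=F; simplify:
  drop 6 from [6, 2, 5] -> [2, 5]
  satisfied 2 clause(s); 1 remain; assigned so far: [1, 3, 6]

Answer: 1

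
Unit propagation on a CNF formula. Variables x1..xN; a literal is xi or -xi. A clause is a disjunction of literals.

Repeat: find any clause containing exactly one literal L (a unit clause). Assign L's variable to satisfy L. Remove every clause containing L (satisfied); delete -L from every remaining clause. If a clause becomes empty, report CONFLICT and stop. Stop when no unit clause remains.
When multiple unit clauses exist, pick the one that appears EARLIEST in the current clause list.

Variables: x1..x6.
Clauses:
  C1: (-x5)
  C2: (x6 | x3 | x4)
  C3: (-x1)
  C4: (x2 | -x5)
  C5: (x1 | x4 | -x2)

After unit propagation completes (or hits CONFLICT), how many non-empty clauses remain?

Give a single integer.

unit clause [-5] forces x5=F; simplify:
  satisfied 2 clause(s); 3 remain; assigned so far: [5]
unit clause [-1] forces x1=F; simplify:
  drop 1 from [1, 4, -2] -> [4, -2]
  satisfied 1 clause(s); 2 remain; assigned so far: [1, 5]

Answer: 2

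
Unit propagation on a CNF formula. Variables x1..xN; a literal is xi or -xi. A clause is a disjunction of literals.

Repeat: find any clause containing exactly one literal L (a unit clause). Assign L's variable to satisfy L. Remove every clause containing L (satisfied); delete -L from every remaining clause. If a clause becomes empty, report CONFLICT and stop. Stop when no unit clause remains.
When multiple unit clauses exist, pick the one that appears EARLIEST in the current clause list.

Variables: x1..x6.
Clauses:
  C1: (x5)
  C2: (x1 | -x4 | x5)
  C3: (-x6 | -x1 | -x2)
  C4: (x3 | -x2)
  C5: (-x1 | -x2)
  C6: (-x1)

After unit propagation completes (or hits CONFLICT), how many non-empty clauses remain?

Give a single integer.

Answer: 1

Derivation:
unit clause [5] forces x5=T; simplify:
  satisfied 2 clause(s); 4 remain; assigned so far: [5]
unit clause [-1] forces x1=F; simplify:
  satisfied 3 clause(s); 1 remain; assigned so far: [1, 5]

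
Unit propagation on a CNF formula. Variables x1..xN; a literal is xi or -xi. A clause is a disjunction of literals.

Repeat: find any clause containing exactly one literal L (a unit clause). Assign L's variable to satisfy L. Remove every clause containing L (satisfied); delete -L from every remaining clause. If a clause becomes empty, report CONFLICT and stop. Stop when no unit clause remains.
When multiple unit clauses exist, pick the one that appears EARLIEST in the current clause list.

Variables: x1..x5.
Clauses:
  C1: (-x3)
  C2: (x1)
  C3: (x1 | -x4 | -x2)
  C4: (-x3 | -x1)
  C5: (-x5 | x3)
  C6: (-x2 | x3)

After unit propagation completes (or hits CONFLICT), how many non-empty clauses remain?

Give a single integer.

Answer: 0

Derivation:
unit clause [-3] forces x3=F; simplify:
  drop 3 from [-5, 3] -> [-5]
  drop 3 from [-2, 3] -> [-2]
  satisfied 2 clause(s); 4 remain; assigned so far: [3]
unit clause [1] forces x1=T; simplify:
  satisfied 2 clause(s); 2 remain; assigned so far: [1, 3]
unit clause [-5] forces x5=F; simplify:
  satisfied 1 clause(s); 1 remain; assigned so far: [1, 3, 5]
unit clause [-2] forces x2=F; simplify:
  satisfied 1 clause(s); 0 remain; assigned so far: [1, 2, 3, 5]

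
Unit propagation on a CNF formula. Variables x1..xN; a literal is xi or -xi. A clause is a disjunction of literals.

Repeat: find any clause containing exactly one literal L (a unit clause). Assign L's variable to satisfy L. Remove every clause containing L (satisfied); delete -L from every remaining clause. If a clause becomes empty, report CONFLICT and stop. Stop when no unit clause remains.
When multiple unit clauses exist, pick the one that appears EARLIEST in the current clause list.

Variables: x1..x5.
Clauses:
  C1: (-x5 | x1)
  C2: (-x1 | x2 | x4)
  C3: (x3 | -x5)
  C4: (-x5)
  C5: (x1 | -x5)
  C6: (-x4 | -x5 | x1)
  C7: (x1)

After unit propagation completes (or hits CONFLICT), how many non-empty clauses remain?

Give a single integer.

Answer: 1

Derivation:
unit clause [-5] forces x5=F; simplify:
  satisfied 5 clause(s); 2 remain; assigned so far: [5]
unit clause [1] forces x1=T; simplify:
  drop -1 from [-1, 2, 4] -> [2, 4]
  satisfied 1 clause(s); 1 remain; assigned so far: [1, 5]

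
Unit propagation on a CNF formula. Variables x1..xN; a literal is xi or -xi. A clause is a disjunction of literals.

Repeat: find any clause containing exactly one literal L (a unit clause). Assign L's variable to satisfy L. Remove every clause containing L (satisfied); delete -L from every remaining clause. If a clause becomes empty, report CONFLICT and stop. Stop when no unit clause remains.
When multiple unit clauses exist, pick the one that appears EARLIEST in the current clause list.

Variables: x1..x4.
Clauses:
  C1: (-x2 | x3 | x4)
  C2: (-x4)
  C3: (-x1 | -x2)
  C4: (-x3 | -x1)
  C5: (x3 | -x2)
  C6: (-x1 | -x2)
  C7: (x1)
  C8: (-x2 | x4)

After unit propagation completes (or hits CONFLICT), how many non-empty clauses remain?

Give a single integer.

unit clause [-4] forces x4=F; simplify:
  drop 4 from [-2, 3, 4] -> [-2, 3]
  drop 4 from [-2, 4] -> [-2]
  satisfied 1 clause(s); 7 remain; assigned so far: [4]
unit clause [1] forces x1=T; simplify:
  drop -1 from [-1, -2] -> [-2]
  drop -1 from [-3, -1] -> [-3]
  drop -1 from [-1, -2] -> [-2]
  satisfied 1 clause(s); 6 remain; assigned so far: [1, 4]
unit clause [-2] forces x2=F; simplify:
  satisfied 5 clause(s); 1 remain; assigned so far: [1, 2, 4]
unit clause [-3] forces x3=F; simplify:
  satisfied 1 clause(s); 0 remain; assigned so far: [1, 2, 3, 4]

Answer: 0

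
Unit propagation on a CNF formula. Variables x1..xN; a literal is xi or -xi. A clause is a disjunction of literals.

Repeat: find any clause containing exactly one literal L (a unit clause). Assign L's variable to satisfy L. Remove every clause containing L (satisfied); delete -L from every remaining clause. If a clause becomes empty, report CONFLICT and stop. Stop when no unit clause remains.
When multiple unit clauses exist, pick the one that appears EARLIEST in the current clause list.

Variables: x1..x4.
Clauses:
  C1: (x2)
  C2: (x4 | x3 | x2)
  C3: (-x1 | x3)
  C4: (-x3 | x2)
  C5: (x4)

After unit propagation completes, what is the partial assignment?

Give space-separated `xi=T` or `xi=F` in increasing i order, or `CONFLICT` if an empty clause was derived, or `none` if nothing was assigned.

Answer: x2=T x4=T

Derivation:
unit clause [2] forces x2=T; simplify:
  satisfied 3 clause(s); 2 remain; assigned so far: [2]
unit clause [4] forces x4=T; simplify:
  satisfied 1 clause(s); 1 remain; assigned so far: [2, 4]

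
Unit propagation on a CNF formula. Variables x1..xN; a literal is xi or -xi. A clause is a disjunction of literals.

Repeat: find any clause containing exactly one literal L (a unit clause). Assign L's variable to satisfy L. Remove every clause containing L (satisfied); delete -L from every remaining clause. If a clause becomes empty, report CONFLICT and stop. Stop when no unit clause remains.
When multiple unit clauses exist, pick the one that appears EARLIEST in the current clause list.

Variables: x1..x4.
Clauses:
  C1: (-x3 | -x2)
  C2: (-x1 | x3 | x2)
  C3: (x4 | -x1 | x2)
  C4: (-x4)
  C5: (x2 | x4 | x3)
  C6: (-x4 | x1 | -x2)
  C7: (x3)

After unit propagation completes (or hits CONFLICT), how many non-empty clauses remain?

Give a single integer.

unit clause [-4] forces x4=F; simplify:
  drop 4 from [4, -1, 2] -> [-1, 2]
  drop 4 from [2, 4, 3] -> [2, 3]
  satisfied 2 clause(s); 5 remain; assigned so far: [4]
unit clause [3] forces x3=T; simplify:
  drop -3 from [-3, -2] -> [-2]
  satisfied 3 clause(s); 2 remain; assigned so far: [3, 4]
unit clause [-2] forces x2=F; simplify:
  drop 2 from [-1, 2] -> [-1]
  satisfied 1 clause(s); 1 remain; assigned so far: [2, 3, 4]
unit clause [-1] forces x1=F; simplify:
  satisfied 1 clause(s); 0 remain; assigned so far: [1, 2, 3, 4]

Answer: 0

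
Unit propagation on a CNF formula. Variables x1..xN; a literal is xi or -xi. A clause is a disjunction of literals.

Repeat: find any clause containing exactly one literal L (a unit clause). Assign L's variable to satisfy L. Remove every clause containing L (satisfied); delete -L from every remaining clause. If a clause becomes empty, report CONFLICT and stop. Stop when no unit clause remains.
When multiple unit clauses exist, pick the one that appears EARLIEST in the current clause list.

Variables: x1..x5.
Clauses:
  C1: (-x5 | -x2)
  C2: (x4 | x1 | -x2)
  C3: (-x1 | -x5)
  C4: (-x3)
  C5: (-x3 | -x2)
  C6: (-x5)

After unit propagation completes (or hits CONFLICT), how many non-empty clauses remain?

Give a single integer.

unit clause [-3] forces x3=F; simplify:
  satisfied 2 clause(s); 4 remain; assigned so far: [3]
unit clause [-5] forces x5=F; simplify:
  satisfied 3 clause(s); 1 remain; assigned so far: [3, 5]

Answer: 1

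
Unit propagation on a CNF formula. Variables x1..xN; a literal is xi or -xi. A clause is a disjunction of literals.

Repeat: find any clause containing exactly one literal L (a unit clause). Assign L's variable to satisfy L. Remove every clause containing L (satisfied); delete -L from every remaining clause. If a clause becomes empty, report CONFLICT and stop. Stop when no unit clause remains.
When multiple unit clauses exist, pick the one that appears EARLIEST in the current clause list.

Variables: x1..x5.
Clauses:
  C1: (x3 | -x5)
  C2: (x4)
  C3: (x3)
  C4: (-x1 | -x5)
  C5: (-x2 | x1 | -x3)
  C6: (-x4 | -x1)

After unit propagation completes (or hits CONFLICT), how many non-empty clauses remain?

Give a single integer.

unit clause [4] forces x4=T; simplify:
  drop -4 from [-4, -1] -> [-1]
  satisfied 1 clause(s); 5 remain; assigned so far: [4]
unit clause [3] forces x3=T; simplify:
  drop -3 from [-2, 1, -3] -> [-2, 1]
  satisfied 2 clause(s); 3 remain; assigned so far: [3, 4]
unit clause [-1] forces x1=F; simplify:
  drop 1 from [-2, 1] -> [-2]
  satisfied 2 clause(s); 1 remain; assigned so far: [1, 3, 4]
unit clause [-2] forces x2=F; simplify:
  satisfied 1 clause(s); 0 remain; assigned so far: [1, 2, 3, 4]

Answer: 0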